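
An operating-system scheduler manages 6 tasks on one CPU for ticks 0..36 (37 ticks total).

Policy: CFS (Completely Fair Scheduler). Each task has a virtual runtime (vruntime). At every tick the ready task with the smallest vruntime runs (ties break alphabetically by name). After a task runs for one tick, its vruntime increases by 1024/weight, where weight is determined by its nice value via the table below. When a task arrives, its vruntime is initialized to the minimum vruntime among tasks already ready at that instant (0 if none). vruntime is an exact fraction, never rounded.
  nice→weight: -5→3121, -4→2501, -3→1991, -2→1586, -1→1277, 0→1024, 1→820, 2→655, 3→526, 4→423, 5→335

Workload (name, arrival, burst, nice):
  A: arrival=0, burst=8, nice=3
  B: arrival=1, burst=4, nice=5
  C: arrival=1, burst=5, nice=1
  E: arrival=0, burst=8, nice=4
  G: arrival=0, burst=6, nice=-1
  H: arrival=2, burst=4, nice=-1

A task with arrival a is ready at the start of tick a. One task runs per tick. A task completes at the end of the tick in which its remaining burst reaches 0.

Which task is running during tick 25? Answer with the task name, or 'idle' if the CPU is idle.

t=0: vr[A=0 E=0 G=0] → run A
t=1: vr[A=512/263 B=0 C=0 E=0 G=0] → run B
t=2: vr[A=512/263 B=1024/335 C=0 E=0 G=0 H=0] → run C
t=3: vr[A=512/263 B=1024/335 C=256/205 E=0 G=0 H=0] → run E
t=4: vr[A=512/263 B=1024/335 C=256/205 E=1024/423 G=0 H=0] → run G
t=5: vr[A=512/263 B=1024/335 C=256/205 E=1024/423 G=1024/1277 H=0] → run H
t=6: vr[A=512/263 B=1024/335 C=256/205 E=1024/423 G=1024/1277 H=1024/1277] → run G
t=7: vr[A=512/263 B=1024/335 C=256/205 E=1024/423 G=2048/1277 H=1024/1277] → run H
t=8: vr[A=512/263 B=1024/335 C=256/205 E=1024/423 G=2048/1277 H=2048/1277] → run C
t=9: vr[A=512/263 B=1024/335 C=512/205 E=1024/423 G=2048/1277 H=2048/1277] → run G
t=10: vr[A=512/263 B=1024/335 C=512/205 E=1024/423 G=3072/1277 H=2048/1277] → run H
t=11: vr[A=512/263 B=1024/335 C=512/205 E=1024/423 G=3072/1277 H=3072/1277] → run A
t=12: vr[A=1024/263 B=1024/335 C=512/205 E=1024/423 G=3072/1277 H=3072/1277] → run G
t=13: vr[A=1024/263 B=1024/335 C=512/205 E=1024/423 G=4096/1277 H=3072/1277] → run H
t=14: vr[A=1024/263 B=1024/335 C=512/205 E=1024/423 G=4096/1277] → run E
t=15: vr[A=1024/263 B=1024/335 C=512/205 E=2048/423 G=4096/1277] → run C
t=16: vr[A=1024/263 B=1024/335 C=768/205 E=2048/423 G=4096/1277] → run B
t=17: vr[A=1024/263 B=2048/335 C=768/205 E=2048/423 G=4096/1277] → run G
t=18: vr[A=1024/263 B=2048/335 C=768/205 E=2048/423 G=5120/1277] → run C
t=19: vr[A=1024/263 B=2048/335 C=1024/205 E=2048/423 G=5120/1277] → run A
t=20: vr[A=1536/263 B=2048/335 C=1024/205 E=2048/423 G=5120/1277] → run G
t=21: vr[A=1536/263 B=2048/335 C=1024/205 E=2048/423] → run E
t=22: vr[A=1536/263 B=2048/335 C=1024/205 E=1024/141] → run C
t=23: vr[A=1536/263 B=2048/335 E=1024/141] → run A
t=24: vr[A=2048/263 B=2048/335 E=1024/141] → run B
t=25: vr[A=2048/263 B=3072/335 E=1024/141] → run E
t=26: vr[A=2048/263 B=3072/335 E=4096/423] → run A
t=27: vr[A=2560/263 B=3072/335 E=4096/423] → run B
t=28: vr[A=2560/263 E=4096/423] → run E
t=29: vr[A=2560/263 E=5120/423] → run A
t=30: vr[A=3072/263 E=5120/423] → run A
t=31: vr[A=3584/263 E=5120/423] → run E
t=32: vr[A=3584/263 E=2048/141] → run A
t=33: vr[E=2048/141] → run E
t=34: vr[E=7168/423] → run E
t=35: (idle)
t=36: (idle)

running at tick 25 = E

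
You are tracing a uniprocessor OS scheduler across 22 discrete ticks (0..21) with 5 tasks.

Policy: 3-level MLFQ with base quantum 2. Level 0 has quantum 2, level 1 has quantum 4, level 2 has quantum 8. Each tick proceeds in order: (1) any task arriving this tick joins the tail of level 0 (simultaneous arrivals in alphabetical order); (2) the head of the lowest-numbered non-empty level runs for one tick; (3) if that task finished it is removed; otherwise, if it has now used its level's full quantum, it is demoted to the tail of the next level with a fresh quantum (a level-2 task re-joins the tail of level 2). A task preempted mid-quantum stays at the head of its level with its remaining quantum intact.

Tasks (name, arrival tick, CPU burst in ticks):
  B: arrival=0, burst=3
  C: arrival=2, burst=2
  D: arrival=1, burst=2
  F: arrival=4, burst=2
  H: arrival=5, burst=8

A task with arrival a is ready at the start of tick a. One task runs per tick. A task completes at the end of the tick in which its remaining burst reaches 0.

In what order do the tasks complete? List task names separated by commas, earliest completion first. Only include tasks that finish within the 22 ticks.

t=0: L0/L1/L2 = B/-/- → run B
t=1: L0/L1/L2 = BD/-/- → run B
t=2: L0/L1/L2 = DC/B/- → run D
t=3: L0/L1/L2 = DC/B/- → run D
t=4: L0/L1/L2 = CF/B/- → run C
t=5: L0/L1/L2 = CFH/B/- → run C
t=6: L0/L1/L2 = FH/B/- → run F
t=7: L0/L1/L2 = FH/B/- → run F
t=8: L0/L1/L2 = H/B/- → run H
t=9: L0/L1/L2 = H/B/- → run H
t=10: L0/L1/L2 = -/BH/- → run B
t=11: L0/L1/L2 = -/H/- → run H
t=12: L0/L1/L2 = -/H/- → run H
t=13: L0/L1/L2 = -/H/- → run H
t=14: L0/L1/L2 = -/H/- → run H
t=15: L0/L1/L2 = -/-/H → run H
t=16: L0/L1/L2 = -/-/H → run H
t=17: (idle)
t=18: (idle)
t=19: (idle)
t=20: (idle)
t=21: (idle)

completion order = D, C, F, B, H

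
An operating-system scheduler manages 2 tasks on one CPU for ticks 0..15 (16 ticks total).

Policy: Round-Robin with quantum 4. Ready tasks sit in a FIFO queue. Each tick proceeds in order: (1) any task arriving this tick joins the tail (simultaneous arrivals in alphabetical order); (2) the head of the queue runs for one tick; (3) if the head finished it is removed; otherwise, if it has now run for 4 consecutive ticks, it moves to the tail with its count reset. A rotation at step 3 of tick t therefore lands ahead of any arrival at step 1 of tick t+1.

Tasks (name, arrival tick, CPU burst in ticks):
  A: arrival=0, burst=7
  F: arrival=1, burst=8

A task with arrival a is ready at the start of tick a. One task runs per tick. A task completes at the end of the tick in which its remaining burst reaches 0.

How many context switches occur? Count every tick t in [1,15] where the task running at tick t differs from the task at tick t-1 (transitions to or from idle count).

context switches = 4

t=0: queue=[A] q_used=0 → run A
t=1: queue=[A,F] q_used=1 → run A
t=2: queue=[A,F] q_used=2 → run A
t=3: queue=[A,F] q_used=3 → run A
t=4: queue=[F,A] q_used=0 → run F
t=5: queue=[F,A] q_used=1 → run F
t=6: queue=[F,A] q_used=2 → run F
t=7: queue=[F,A] q_used=3 → run F
t=8: queue=[A,F] q_used=0 → run A
t=9: queue=[A,F] q_used=1 → run A
t=10: queue=[A,F] q_used=2 → run A
t=11: queue=[F] q_used=0 → run F
t=12: queue=[F] q_used=1 → run F
t=13: queue=[F] q_used=2 → run F
t=14: queue=[F] q_used=3 → run F
t=15: (idle)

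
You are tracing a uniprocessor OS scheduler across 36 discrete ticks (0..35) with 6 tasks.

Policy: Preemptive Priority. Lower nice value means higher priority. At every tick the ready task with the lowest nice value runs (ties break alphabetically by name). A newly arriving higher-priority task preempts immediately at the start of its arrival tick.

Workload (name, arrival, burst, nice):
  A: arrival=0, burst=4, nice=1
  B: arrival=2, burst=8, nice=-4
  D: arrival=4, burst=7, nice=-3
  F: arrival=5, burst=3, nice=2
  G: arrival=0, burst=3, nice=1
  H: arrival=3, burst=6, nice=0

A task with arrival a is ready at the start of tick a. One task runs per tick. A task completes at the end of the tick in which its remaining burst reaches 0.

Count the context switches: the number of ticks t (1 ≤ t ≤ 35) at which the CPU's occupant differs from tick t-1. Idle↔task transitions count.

t=0: ready={A,G} → run A
t=1: ready={A,G} → run A
t=2: ready={A,B,G} → run B
t=3: ready={A,B,G,H} → run B
t=4: ready={A,B,D,G,H} → run B
t=5: ready={A,B,D,F,G,H} → run B
t=6: ready={A,B,D,F,G,H} → run B
t=7: ready={A,B,D,F,G,H} → run B
t=8: ready={A,B,D,F,G,H} → run B
t=9: ready={A,B,D,F,G,H} → run B
t=10: ready={A,D,F,G,H} → run D
t=11: ready={A,D,F,G,H} → run D
t=12: ready={A,D,F,G,H} → run D
t=13: ready={A,D,F,G,H} → run D
t=14: ready={A,D,F,G,H} → run D
t=15: ready={A,D,F,G,H} → run D
t=16: ready={A,D,F,G,H} → run D
t=17: ready={A,F,G,H} → run H
t=18: ready={A,F,G,H} → run H
t=19: ready={A,F,G,H} → run H
t=20: ready={A,F,G,H} → run H
t=21: ready={A,F,G,H} → run H
t=22: ready={A,F,G,H} → run H
t=23: ready={A,F,G} → run A
t=24: ready={A,F,G} → run A
t=25: ready={F,G} → run G
t=26: ready={F,G} → run G
t=27: ready={F,G} → run G
t=28: ready={F} → run F
t=29: ready={F} → run F
t=30: ready={F} → run F
t=31: (idle)
t=32: (idle)
t=33: (idle)
t=34: (idle)
t=35: (idle)

context switches = 7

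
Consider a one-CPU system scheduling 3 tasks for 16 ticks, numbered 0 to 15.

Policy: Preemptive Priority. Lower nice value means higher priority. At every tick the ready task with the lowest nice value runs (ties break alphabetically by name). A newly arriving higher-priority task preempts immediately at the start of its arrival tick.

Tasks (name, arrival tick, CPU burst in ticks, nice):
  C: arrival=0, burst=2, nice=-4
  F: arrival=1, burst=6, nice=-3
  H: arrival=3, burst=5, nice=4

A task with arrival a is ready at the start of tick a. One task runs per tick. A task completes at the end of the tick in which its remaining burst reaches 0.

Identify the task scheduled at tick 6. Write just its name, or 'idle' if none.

t=0: ready={C} → run C
t=1: ready={C,F} → run C
t=2: ready={F} → run F
t=3: ready={F,H} → run F
t=4: ready={F,H} → run F
t=5: ready={F,H} → run F
t=6: ready={F,H} → run F
t=7: ready={F,H} → run F
t=8: ready={H} → run H
t=9: ready={H} → run H
t=10: ready={H} → run H
t=11: ready={H} → run H
t=12: ready={H} → run H
t=13: (idle)
t=14: (idle)
t=15: (idle)

running at tick 6 = F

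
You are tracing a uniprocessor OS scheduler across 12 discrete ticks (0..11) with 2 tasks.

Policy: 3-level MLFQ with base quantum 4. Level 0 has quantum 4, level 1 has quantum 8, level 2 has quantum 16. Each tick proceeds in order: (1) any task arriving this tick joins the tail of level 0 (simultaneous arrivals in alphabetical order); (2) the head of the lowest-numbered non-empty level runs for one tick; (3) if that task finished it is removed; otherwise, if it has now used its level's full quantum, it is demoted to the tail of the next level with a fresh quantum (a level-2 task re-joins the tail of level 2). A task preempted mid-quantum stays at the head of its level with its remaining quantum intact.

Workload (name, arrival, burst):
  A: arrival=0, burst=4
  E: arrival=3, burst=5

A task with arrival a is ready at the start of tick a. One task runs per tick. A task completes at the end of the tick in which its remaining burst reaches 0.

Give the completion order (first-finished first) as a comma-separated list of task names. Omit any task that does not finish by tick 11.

completion order = A, E

t=0: L0/L1/L2 = A/-/- → run A
t=1: L0/L1/L2 = A/-/- → run A
t=2: L0/L1/L2 = A/-/- → run A
t=3: L0/L1/L2 = AE/-/- → run A
t=4: L0/L1/L2 = E/-/- → run E
t=5: L0/L1/L2 = E/-/- → run E
t=6: L0/L1/L2 = E/-/- → run E
t=7: L0/L1/L2 = E/-/- → run E
t=8: L0/L1/L2 = -/E/- → run E
t=9: (idle)
t=10: (idle)
t=11: (idle)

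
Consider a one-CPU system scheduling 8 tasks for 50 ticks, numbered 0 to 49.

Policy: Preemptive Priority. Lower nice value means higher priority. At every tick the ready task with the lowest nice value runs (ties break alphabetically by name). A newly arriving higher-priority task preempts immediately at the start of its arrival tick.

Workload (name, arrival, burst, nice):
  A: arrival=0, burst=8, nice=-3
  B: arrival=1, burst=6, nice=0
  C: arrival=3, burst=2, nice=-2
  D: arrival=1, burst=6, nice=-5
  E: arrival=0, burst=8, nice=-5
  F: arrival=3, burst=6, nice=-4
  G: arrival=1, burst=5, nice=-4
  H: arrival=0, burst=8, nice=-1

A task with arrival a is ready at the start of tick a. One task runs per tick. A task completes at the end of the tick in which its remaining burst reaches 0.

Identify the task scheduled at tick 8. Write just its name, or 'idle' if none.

running at tick 8 = E

t=0: ready={A,E,H} → run E
t=1: ready={A,B,D,E,G,H} → run D
t=2: ready={A,B,D,E,G,H} → run D
t=3: ready={A,B,C,D,E,F,G,H} → run D
t=4: ready={A,B,C,D,E,F,G,H} → run D
t=5: ready={A,B,C,D,E,F,G,H} → run D
t=6: ready={A,B,C,D,E,F,G,H} → run D
t=7: ready={A,B,C,E,F,G,H} → run E
t=8: ready={A,B,C,E,F,G,H} → run E
t=9: ready={A,B,C,E,F,G,H} → run E
t=10: ready={A,B,C,E,F,G,H} → run E
t=11: ready={A,B,C,E,F,G,H} → run E
t=12: ready={A,B,C,E,F,G,H} → run E
t=13: ready={A,B,C,E,F,G,H} → run E
t=14: ready={A,B,C,F,G,H} → run F
t=15: ready={A,B,C,F,G,H} → run F
t=16: ready={A,B,C,F,G,H} → run F
t=17: ready={A,B,C,F,G,H} → run F
t=18: ready={A,B,C,F,G,H} → run F
t=19: ready={A,B,C,F,G,H} → run F
t=20: ready={A,B,C,G,H} → run G
t=21: ready={A,B,C,G,H} → run G
t=22: ready={A,B,C,G,H} → run G
t=23: ready={A,B,C,G,H} → run G
t=24: ready={A,B,C,G,H} → run G
t=25: ready={A,B,C,H} → run A
t=26: ready={A,B,C,H} → run A
t=27: ready={A,B,C,H} → run A
t=28: ready={A,B,C,H} → run A
t=29: ready={A,B,C,H} → run A
t=30: ready={A,B,C,H} → run A
t=31: ready={A,B,C,H} → run A
t=32: ready={A,B,C,H} → run A
t=33: ready={B,C,H} → run C
t=34: ready={B,C,H} → run C
t=35: ready={B,H} → run H
t=36: ready={B,H} → run H
t=37: ready={B,H} → run H
t=38: ready={B,H} → run H
t=39: ready={B,H} → run H
t=40: ready={B,H} → run H
t=41: ready={B,H} → run H
t=42: ready={B,H} → run H
t=43: ready={B} → run B
t=44: ready={B} → run B
t=45: ready={B} → run B
t=46: ready={B} → run B
t=47: ready={B} → run B
t=48: ready={B} → run B
t=49: (idle)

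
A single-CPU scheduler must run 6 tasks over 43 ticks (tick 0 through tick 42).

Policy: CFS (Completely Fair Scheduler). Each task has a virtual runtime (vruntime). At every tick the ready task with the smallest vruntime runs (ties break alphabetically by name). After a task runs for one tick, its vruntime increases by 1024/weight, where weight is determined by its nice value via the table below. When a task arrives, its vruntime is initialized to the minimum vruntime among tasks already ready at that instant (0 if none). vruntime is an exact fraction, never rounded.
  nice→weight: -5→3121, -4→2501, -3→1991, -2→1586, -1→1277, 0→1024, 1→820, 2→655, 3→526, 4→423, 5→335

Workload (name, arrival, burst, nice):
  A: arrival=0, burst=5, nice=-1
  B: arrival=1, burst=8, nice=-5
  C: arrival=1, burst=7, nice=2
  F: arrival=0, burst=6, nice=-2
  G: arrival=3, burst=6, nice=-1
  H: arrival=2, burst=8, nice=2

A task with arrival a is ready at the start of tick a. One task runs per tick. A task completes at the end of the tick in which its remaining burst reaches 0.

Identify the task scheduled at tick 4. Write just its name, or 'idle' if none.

t=0: vr[A=0 F=0] → run A
t=1: vr[A=1024/1277 B=0 C=0 F=0] → run B
t=2: vr[A=1024/1277 B=1024/3121 C=0 F=0 H=0] → run C
t=3: vr[A=1024/1277 B=1024/3121 C=1024/655 F=0 G=0 H=0] → run F
t=4: vr[A=1024/1277 B=1024/3121 C=1024/655 F=512/793 G=0 H=0] → run G
t=5: vr[A=1024/1277 B=1024/3121 C=1024/655 F=512/793 G=1024/1277 H=0] → run H
t=6: vr[A=1024/1277 B=1024/3121 C=1024/655 F=512/793 G=1024/1277 H=1024/655] → run B
t=7: vr[A=1024/1277 B=2048/3121 C=1024/655 F=512/793 G=1024/1277 H=1024/655] → run F
t=8: vr[A=1024/1277 B=2048/3121 C=1024/655 F=1024/793 G=1024/1277 H=1024/655] → run B
t=9: vr[A=1024/1277 B=3072/3121 C=1024/655 F=1024/793 G=1024/1277 H=1024/655] → run A
t=10: vr[A=2048/1277 B=3072/3121 C=1024/655 F=1024/793 G=1024/1277 H=1024/655] → run G
t=11: vr[A=2048/1277 B=3072/3121 C=1024/655 F=1024/793 G=2048/1277 H=1024/655] → run B
t=12: vr[A=2048/1277 B=4096/3121 C=1024/655 F=1024/793 G=2048/1277 H=1024/655] → run F
t=13: vr[A=2048/1277 B=4096/3121 C=1024/655 F=1536/793 G=2048/1277 H=1024/655] → run B
t=14: vr[A=2048/1277 B=5120/3121 C=1024/655 F=1536/793 G=2048/1277 H=1024/655] → run C
t=15: vr[A=2048/1277 B=5120/3121 C=2048/655 F=1536/793 G=2048/1277 H=1024/655] → run H
t=16: vr[A=2048/1277 B=5120/3121 C=2048/655 F=1536/793 G=2048/1277 H=2048/655] → run A
t=17: vr[A=3072/1277 B=5120/3121 C=2048/655 F=1536/793 G=2048/1277 H=2048/655] → run G
t=18: vr[A=3072/1277 B=5120/3121 C=2048/655 F=1536/793 G=3072/1277 H=2048/655] → run B
t=19: vr[A=3072/1277 B=6144/3121 C=2048/655 F=1536/793 G=3072/1277 H=2048/655] → run F
t=20: vr[A=3072/1277 B=6144/3121 C=2048/655 F=2048/793 G=3072/1277 H=2048/655] → run B
t=21: vr[A=3072/1277 B=7168/3121 C=2048/655 F=2048/793 G=3072/1277 H=2048/655] → run B
t=22: vr[A=3072/1277 C=2048/655 F=2048/793 G=3072/1277 H=2048/655] → run A
t=23: vr[A=4096/1277 C=2048/655 F=2048/793 G=3072/1277 H=2048/655] → run G
t=24: vr[A=4096/1277 C=2048/655 F=2048/793 G=4096/1277 H=2048/655] → run F
t=25: vr[A=4096/1277 C=2048/655 F=2560/793 G=4096/1277 H=2048/655] → run C
t=26: vr[A=4096/1277 C=3072/655 F=2560/793 G=4096/1277 H=2048/655] → run H
t=27: vr[A=4096/1277 C=3072/655 F=2560/793 G=4096/1277 H=3072/655] → run A
t=28: vr[C=3072/655 F=2560/793 G=4096/1277 H=3072/655] → run G
t=29: vr[C=3072/655 F=2560/793 G=5120/1277 H=3072/655] → run F
t=30: vr[C=3072/655 G=5120/1277 H=3072/655] → run G
t=31: vr[C=3072/655 H=3072/655] → run C
t=32: vr[C=4096/655 H=3072/655] → run H
t=33: vr[C=4096/655 H=4096/655] → run C
t=34: vr[C=1024/131 H=4096/655] → run H
t=35: vr[C=1024/131 H=1024/131] → run C
t=36: vr[C=6144/655 H=1024/131] → run H
t=37: vr[C=6144/655 H=6144/655] → run C
t=38: vr[H=6144/655] → run H
t=39: vr[H=7168/655] → run H
t=40: (idle)
t=41: (idle)
t=42: (idle)

running at tick 4 = G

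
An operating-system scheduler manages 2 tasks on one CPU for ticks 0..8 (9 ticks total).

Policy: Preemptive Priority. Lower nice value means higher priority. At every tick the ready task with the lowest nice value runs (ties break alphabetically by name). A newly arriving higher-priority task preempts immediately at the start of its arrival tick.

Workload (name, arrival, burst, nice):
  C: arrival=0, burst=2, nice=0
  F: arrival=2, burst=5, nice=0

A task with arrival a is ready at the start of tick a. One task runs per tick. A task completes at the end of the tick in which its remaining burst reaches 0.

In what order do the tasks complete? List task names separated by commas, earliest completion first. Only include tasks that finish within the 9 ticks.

t=0: ready={C} → run C
t=1: ready={C} → run C
t=2: ready={F} → run F
t=3: ready={F} → run F
t=4: ready={F} → run F
t=5: ready={F} → run F
t=6: ready={F} → run F
t=7: (idle)
t=8: (idle)

completion order = C, F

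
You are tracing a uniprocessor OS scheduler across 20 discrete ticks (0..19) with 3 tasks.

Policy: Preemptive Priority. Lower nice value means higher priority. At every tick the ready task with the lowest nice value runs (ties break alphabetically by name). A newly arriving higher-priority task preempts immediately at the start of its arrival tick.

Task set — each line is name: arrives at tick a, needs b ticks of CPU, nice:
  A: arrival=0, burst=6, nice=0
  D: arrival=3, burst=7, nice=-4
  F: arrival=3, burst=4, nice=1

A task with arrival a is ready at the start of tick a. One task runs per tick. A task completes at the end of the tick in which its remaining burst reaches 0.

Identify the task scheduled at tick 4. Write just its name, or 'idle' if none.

running at tick 4 = D

t=0: ready={A} → run A
t=1: ready={A} → run A
t=2: ready={A} → run A
t=3: ready={A,D,F} → run D
t=4: ready={A,D,F} → run D
t=5: ready={A,D,F} → run D
t=6: ready={A,D,F} → run D
t=7: ready={A,D,F} → run D
t=8: ready={A,D,F} → run D
t=9: ready={A,D,F} → run D
t=10: ready={A,F} → run A
t=11: ready={A,F} → run A
t=12: ready={A,F} → run A
t=13: ready={F} → run F
t=14: ready={F} → run F
t=15: ready={F} → run F
t=16: ready={F} → run F
t=17: (idle)
t=18: (idle)
t=19: (idle)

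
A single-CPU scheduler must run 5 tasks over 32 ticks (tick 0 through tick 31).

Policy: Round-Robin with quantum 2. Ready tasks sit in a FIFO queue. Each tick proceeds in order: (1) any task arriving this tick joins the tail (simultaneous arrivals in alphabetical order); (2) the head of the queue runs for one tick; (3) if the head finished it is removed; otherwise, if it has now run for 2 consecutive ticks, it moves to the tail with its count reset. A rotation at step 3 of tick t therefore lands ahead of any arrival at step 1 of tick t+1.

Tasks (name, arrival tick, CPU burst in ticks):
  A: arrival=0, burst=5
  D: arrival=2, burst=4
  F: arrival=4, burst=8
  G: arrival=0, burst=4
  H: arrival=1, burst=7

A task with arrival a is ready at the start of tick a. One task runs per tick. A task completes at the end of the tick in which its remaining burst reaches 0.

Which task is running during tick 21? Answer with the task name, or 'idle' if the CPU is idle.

running at tick 21 = H

t=0: queue=[A,G] q_used=0 → run A
t=1: queue=[A,G,H] q_used=1 → run A
t=2: queue=[G,H,A,D] q_used=0 → run G
t=3: queue=[G,H,A,D] q_used=1 → run G
t=4: queue=[H,A,D,G,F] q_used=0 → run H
t=5: queue=[H,A,D,G,F] q_used=1 → run H
t=6: queue=[A,D,G,F,H] q_used=0 → run A
t=7: queue=[A,D,G,F,H] q_used=1 → run A
t=8: queue=[D,G,F,H,A] q_used=0 → run D
t=9: queue=[D,G,F,H,A] q_used=1 → run D
t=10: queue=[G,F,H,A,D] q_used=0 → run G
t=11: queue=[G,F,H,A,D] q_used=1 → run G
t=12: queue=[F,H,A,D] q_used=0 → run F
t=13: queue=[F,H,A,D] q_used=1 → run F
t=14: queue=[H,A,D,F] q_used=0 → run H
t=15: queue=[H,A,D,F] q_used=1 → run H
t=16: queue=[A,D,F,H] q_used=0 → run A
t=17: queue=[D,F,H] q_used=0 → run D
t=18: queue=[D,F,H] q_used=1 → run D
t=19: queue=[F,H] q_used=0 → run F
t=20: queue=[F,H] q_used=1 → run F
t=21: queue=[H,F] q_used=0 → run H
t=22: queue=[H,F] q_used=1 → run H
t=23: queue=[F,H] q_used=0 → run F
t=24: queue=[F,H] q_used=1 → run F
t=25: queue=[H,F] q_used=0 → run H
t=26: queue=[F] q_used=0 → run F
t=27: queue=[F] q_used=1 → run F
t=28: (idle)
t=29: (idle)
t=30: (idle)
t=31: (idle)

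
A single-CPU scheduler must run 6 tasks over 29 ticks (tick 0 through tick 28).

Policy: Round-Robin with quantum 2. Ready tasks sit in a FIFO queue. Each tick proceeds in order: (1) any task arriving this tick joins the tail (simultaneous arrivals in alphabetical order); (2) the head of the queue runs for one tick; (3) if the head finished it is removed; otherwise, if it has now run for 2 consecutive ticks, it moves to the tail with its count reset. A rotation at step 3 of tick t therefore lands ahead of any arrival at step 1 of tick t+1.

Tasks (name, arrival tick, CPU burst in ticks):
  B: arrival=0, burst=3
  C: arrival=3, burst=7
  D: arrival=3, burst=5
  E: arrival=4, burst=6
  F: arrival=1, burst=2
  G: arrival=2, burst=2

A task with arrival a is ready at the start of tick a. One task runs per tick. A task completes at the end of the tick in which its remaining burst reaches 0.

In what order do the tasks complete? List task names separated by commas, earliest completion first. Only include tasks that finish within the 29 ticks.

completion order = F, B, G, D, E, C

t=0: queue=[B] q_used=0 → run B
t=1: queue=[B,F] q_used=1 → run B
t=2: queue=[F,B,G] q_used=0 → run F
t=3: queue=[F,B,G,C,D] q_used=1 → run F
t=4: queue=[B,G,C,D,E] q_used=0 → run B
t=5: queue=[G,C,D,E] q_used=0 → run G
t=6: queue=[G,C,D,E] q_used=1 → run G
t=7: queue=[C,D,E] q_used=0 → run C
t=8: queue=[C,D,E] q_used=1 → run C
t=9: queue=[D,E,C] q_used=0 → run D
t=10: queue=[D,E,C] q_used=1 → run D
t=11: queue=[E,C,D] q_used=0 → run E
t=12: queue=[E,C,D] q_used=1 → run E
t=13: queue=[C,D,E] q_used=0 → run C
t=14: queue=[C,D,E] q_used=1 → run C
t=15: queue=[D,E,C] q_used=0 → run D
t=16: queue=[D,E,C] q_used=1 → run D
t=17: queue=[E,C,D] q_used=0 → run E
t=18: queue=[E,C,D] q_used=1 → run E
t=19: queue=[C,D,E] q_used=0 → run C
t=20: queue=[C,D,E] q_used=1 → run C
t=21: queue=[D,E,C] q_used=0 → run D
t=22: queue=[E,C] q_used=0 → run E
t=23: queue=[E,C] q_used=1 → run E
t=24: queue=[C] q_used=0 → run C
t=25: (idle)
t=26: (idle)
t=27: (idle)
t=28: (idle)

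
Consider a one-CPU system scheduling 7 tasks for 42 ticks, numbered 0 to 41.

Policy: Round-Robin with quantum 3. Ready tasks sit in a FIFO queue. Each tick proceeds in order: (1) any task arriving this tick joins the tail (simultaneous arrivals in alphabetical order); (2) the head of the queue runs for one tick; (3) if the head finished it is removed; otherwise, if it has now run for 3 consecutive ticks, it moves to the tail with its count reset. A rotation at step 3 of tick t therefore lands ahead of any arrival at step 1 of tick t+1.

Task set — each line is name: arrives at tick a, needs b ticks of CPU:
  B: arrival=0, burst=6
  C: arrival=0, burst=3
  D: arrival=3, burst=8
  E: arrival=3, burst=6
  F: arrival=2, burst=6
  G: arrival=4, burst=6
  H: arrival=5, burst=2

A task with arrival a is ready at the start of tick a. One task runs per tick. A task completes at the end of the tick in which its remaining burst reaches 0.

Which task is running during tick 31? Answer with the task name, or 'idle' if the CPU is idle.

running at tick 31 = E

t=0: queue=[B,C] q_used=0 → run B
t=1: queue=[B,C] q_used=1 → run B
t=2: queue=[B,C,F] q_used=2 → run B
t=3: queue=[C,F,B,D,E] q_used=0 → run C
t=4: queue=[C,F,B,D,E,G] q_used=1 → run C
t=5: queue=[C,F,B,D,E,G,H] q_used=2 → run C
t=6: queue=[F,B,D,E,G,H] q_used=0 → run F
t=7: queue=[F,B,D,E,G,H] q_used=1 → run F
t=8: queue=[F,B,D,E,G,H] q_used=2 → run F
t=9: queue=[B,D,E,G,H,F] q_used=0 → run B
t=10: queue=[B,D,E,G,H,F] q_used=1 → run B
t=11: queue=[B,D,E,G,H,F] q_used=2 → run B
t=12: queue=[D,E,G,H,F] q_used=0 → run D
t=13: queue=[D,E,G,H,F] q_used=1 → run D
t=14: queue=[D,E,G,H,F] q_used=2 → run D
t=15: queue=[E,G,H,F,D] q_used=0 → run E
t=16: queue=[E,G,H,F,D] q_used=1 → run E
t=17: queue=[E,G,H,F,D] q_used=2 → run E
t=18: queue=[G,H,F,D,E] q_used=0 → run G
t=19: queue=[G,H,F,D,E] q_used=1 → run G
t=20: queue=[G,H,F,D,E] q_used=2 → run G
t=21: queue=[H,F,D,E,G] q_used=0 → run H
t=22: queue=[H,F,D,E,G] q_used=1 → run H
t=23: queue=[F,D,E,G] q_used=0 → run F
t=24: queue=[F,D,E,G] q_used=1 → run F
t=25: queue=[F,D,E,G] q_used=2 → run F
t=26: queue=[D,E,G] q_used=0 → run D
t=27: queue=[D,E,G] q_used=1 → run D
t=28: queue=[D,E,G] q_used=2 → run D
t=29: queue=[E,G,D] q_used=0 → run E
t=30: queue=[E,G,D] q_used=1 → run E
t=31: queue=[E,G,D] q_used=2 → run E
t=32: queue=[G,D] q_used=0 → run G
t=33: queue=[G,D] q_used=1 → run G
t=34: queue=[G,D] q_used=2 → run G
t=35: queue=[D] q_used=0 → run D
t=36: queue=[D] q_used=1 → run D
t=37: (idle)
t=38: (idle)
t=39: (idle)
t=40: (idle)
t=41: (idle)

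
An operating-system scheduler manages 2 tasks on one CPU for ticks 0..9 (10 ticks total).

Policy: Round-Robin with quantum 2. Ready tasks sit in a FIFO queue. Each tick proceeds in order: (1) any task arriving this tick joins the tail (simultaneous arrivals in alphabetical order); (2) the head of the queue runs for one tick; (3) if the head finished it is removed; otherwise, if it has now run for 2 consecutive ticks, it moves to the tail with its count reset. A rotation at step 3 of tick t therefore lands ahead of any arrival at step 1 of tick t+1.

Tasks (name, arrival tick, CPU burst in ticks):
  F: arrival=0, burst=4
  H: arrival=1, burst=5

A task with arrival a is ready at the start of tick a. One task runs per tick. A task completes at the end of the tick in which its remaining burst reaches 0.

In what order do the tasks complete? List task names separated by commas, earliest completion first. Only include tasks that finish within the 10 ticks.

t=0: queue=[F] q_used=0 → run F
t=1: queue=[F,H] q_used=1 → run F
t=2: queue=[H,F] q_used=0 → run H
t=3: queue=[H,F] q_used=1 → run H
t=4: queue=[F,H] q_used=0 → run F
t=5: queue=[F,H] q_used=1 → run F
t=6: queue=[H] q_used=0 → run H
t=7: queue=[H] q_used=1 → run H
t=8: queue=[H] q_used=0 → run H
t=9: (idle)

completion order = F, H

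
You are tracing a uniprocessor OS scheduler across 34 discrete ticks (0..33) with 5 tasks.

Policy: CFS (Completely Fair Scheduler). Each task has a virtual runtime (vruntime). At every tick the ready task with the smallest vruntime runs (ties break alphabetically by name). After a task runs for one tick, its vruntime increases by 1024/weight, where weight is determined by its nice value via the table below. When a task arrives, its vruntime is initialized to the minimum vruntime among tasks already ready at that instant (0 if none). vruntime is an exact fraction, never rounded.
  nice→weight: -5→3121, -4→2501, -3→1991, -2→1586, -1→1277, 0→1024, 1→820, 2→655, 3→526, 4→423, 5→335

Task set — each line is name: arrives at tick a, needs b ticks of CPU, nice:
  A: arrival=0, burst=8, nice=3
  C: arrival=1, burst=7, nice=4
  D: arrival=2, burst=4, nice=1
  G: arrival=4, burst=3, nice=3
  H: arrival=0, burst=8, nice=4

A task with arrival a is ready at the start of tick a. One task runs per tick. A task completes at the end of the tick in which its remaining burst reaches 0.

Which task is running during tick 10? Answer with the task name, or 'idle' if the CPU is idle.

running at tick 10 = G

t=0: vr[A=0 H=0] → run A
t=1: vr[A=512/263 C=0 H=0] → run C
t=2: vr[A=512/263 C=1024/423 D=0 H=0] → run D
t=3: vr[A=512/263 C=1024/423 D=256/205 H=0] → run H
t=4: vr[A=512/263 C=1024/423 D=256/205 G=256/205 H=1024/423] → run D
t=5: vr[A=512/263 C=1024/423 D=512/205 G=256/205 H=1024/423] → run G
t=6: vr[A=512/263 C=1024/423 D=512/205 G=172288/53915 H=1024/423] → run A
t=7: vr[A=1024/263 C=1024/423 D=512/205 G=172288/53915 H=1024/423] → run C
t=8: vr[A=1024/263 C=2048/423 D=512/205 G=172288/53915 H=1024/423] → run H
t=9: vr[A=1024/263 C=2048/423 D=512/205 G=172288/53915 H=2048/423] → run D
t=10: vr[A=1024/263 C=2048/423 D=768/205 G=172288/53915 H=2048/423] → run G
t=11: vr[A=1024/263 C=2048/423 D=768/205 G=277248/53915 H=2048/423] → run D
t=12: vr[A=1024/263 C=2048/423 G=277248/53915 H=2048/423] → run A
t=13: vr[A=1536/263 C=2048/423 G=277248/53915 H=2048/423] → run C
t=14: vr[A=1536/263 C=1024/141 G=277248/53915 H=2048/423] → run H
t=15: vr[A=1536/263 C=1024/141 G=277248/53915 H=1024/141] → run G
t=16: vr[A=1536/263 C=1024/141 H=1024/141] → run A
t=17: vr[A=2048/263 C=1024/141 H=1024/141] → run C
t=18: vr[A=2048/263 C=4096/423 H=1024/141] → run H
t=19: vr[A=2048/263 C=4096/423 H=4096/423] → run A
t=20: vr[A=2560/263 C=4096/423 H=4096/423] → run C
t=21: vr[A=2560/263 C=5120/423 H=4096/423] → run H
t=22: vr[A=2560/263 C=5120/423 H=5120/423] → run A
t=23: vr[A=3072/263 C=5120/423 H=5120/423] → run A
t=24: vr[A=3584/263 C=5120/423 H=5120/423] → run C
t=25: vr[A=3584/263 C=2048/141 H=5120/423] → run H
t=26: vr[A=3584/263 C=2048/141 H=2048/141] → run A
t=27: vr[C=2048/141 H=2048/141] → run C
t=28: vr[H=2048/141] → run H
t=29: vr[H=7168/423] → run H
t=30: (idle)
t=31: (idle)
t=32: (idle)
t=33: (idle)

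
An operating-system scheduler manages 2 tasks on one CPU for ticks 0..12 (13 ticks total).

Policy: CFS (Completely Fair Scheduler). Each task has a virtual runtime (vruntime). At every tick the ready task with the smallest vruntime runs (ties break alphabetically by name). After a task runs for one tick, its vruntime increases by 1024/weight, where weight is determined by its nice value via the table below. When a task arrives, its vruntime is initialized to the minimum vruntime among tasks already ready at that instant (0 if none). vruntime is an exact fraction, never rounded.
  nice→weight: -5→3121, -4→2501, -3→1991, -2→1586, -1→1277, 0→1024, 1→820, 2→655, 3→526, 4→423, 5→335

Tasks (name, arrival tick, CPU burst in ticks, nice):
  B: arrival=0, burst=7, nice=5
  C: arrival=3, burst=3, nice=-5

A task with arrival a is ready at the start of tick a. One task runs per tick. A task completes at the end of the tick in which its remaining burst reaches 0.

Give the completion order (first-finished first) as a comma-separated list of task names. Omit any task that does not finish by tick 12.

t=0: vr[B=0] → run B
t=1: vr[B=1024/335] → run B
t=2: vr[B=2048/335] → run B
t=3: vr[B=3072/335 C=3072/335] → run B
t=4: vr[B=4096/335 C=3072/335] → run C
t=5: vr[B=4096/335 C=9930752/1045535] → run C
t=6: vr[B=4096/335 C=10273792/1045535] → run C
t=7: vr[B=4096/335] → run B
t=8: vr[B=1024/67] → run B
t=9: vr[B=6144/335] → run B
t=10: (idle)
t=11: (idle)
t=12: (idle)

completion order = C, B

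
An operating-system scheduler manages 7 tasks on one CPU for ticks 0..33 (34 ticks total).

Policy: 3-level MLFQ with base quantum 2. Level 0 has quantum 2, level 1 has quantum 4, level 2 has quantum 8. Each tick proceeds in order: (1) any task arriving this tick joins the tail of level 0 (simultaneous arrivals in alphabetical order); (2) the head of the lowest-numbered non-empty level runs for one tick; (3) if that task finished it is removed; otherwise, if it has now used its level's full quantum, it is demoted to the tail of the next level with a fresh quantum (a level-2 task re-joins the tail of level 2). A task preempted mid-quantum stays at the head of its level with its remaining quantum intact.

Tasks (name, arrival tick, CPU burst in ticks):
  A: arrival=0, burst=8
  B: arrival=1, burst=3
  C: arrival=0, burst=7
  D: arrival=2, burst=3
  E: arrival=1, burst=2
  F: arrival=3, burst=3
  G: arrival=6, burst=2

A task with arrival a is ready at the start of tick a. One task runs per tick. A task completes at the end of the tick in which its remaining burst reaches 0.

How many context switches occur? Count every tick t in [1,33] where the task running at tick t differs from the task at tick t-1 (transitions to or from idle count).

context switches = 14

t=0: L0/L1/L2 = AC/-/- → run A
t=1: L0/L1/L2 = ACBE/-/- → run A
t=2: L0/L1/L2 = CBED/A/- → run C
t=3: L0/L1/L2 = CBEDF/A/- → run C
t=4: L0/L1/L2 = BEDF/AC/- → run B
t=5: L0/L1/L2 = BEDF/AC/- → run B
t=6: L0/L1/L2 = EDFG/ACB/- → run E
t=7: L0/L1/L2 = EDFG/ACB/- → run E
t=8: L0/L1/L2 = DFG/ACB/- → run D
t=9: L0/L1/L2 = DFG/ACB/- → run D
t=10: L0/L1/L2 = FG/ACBD/- → run F
t=11: L0/L1/L2 = FG/ACBD/- → run F
t=12: L0/L1/L2 = G/ACBDF/- → run G
t=13: L0/L1/L2 = G/ACBDF/- → run G
t=14: L0/L1/L2 = -/ACBDF/- → run A
t=15: L0/L1/L2 = -/ACBDF/- → run A
t=16: L0/L1/L2 = -/ACBDF/- → run A
t=17: L0/L1/L2 = -/ACBDF/- → run A
t=18: L0/L1/L2 = -/CBDF/A → run C
t=19: L0/L1/L2 = -/CBDF/A → run C
t=20: L0/L1/L2 = -/CBDF/A → run C
t=21: L0/L1/L2 = -/CBDF/A → run C
t=22: L0/L1/L2 = -/BDF/AC → run B
t=23: L0/L1/L2 = -/DF/AC → run D
t=24: L0/L1/L2 = -/F/AC → run F
t=25: L0/L1/L2 = -/-/AC → run A
t=26: L0/L1/L2 = -/-/AC → run A
t=27: L0/L1/L2 = -/-/C → run C
t=28: (idle)
t=29: (idle)
t=30: (idle)
t=31: (idle)
t=32: (idle)
t=33: (idle)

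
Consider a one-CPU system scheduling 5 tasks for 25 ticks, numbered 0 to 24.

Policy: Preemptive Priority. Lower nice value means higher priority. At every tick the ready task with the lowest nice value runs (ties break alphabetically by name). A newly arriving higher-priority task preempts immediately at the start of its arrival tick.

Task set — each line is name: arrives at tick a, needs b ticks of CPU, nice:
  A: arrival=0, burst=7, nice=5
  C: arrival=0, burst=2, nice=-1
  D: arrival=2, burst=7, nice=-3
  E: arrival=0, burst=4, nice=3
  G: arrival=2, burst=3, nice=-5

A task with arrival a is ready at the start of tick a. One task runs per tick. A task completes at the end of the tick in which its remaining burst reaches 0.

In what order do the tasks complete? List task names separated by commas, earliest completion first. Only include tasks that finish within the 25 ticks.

completion order = C, G, D, E, A

t=0: ready={A,C,E} → run C
t=1: ready={A,C,E} → run C
t=2: ready={A,D,E,G} → run G
t=3: ready={A,D,E,G} → run G
t=4: ready={A,D,E,G} → run G
t=5: ready={A,D,E} → run D
t=6: ready={A,D,E} → run D
t=7: ready={A,D,E} → run D
t=8: ready={A,D,E} → run D
t=9: ready={A,D,E} → run D
t=10: ready={A,D,E} → run D
t=11: ready={A,D,E} → run D
t=12: ready={A,E} → run E
t=13: ready={A,E} → run E
t=14: ready={A,E} → run E
t=15: ready={A,E} → run E
t=16: ready={A} → run A
t=17: ready={A} → run A
t=18: ready={A} → run A
t=19: ready={A} → run A
t=20: ready={A} → run A
t=21: ready={A} → run A
t=22: ready={A} → run A
t=23: (idle)
t=24: (idle)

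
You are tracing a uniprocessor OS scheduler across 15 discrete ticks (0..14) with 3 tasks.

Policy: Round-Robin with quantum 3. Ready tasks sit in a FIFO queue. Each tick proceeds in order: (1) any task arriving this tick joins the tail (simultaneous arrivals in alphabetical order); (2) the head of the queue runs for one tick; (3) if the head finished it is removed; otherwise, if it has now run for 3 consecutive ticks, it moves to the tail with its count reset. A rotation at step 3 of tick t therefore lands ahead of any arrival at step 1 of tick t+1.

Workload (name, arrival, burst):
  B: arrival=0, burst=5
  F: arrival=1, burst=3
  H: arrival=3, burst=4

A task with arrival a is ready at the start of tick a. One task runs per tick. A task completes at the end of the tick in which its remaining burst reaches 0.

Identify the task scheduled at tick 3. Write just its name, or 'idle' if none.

running at tick 3 = F

t=0: queue=[B] q_used=0 → run B
t=1: queue=[B,F] q_used=1 → run B
t=2: queue=[B,F] q_used=2 → run B
t=3: queue=[F,B,H] q_used=0 → run F
t=4: queue=[F,B,H] q_used=1 → run F
t=5: queue=[F,B,H] q_used=2 → run F
t=6: queue=[B,H] q_used=0 → run B
t=7: queue=[B,H] q_used=1 → run B
t=8: queue=[H] q_used=0 → run H
t=9: queue=[H] q_used=1 → run H
t=10: queue=[H] q_used=2 → run H
t=11: queue=[H] q_used=0 → run H
t=12: (idle)
t=13: (idle)
t=14: (idle)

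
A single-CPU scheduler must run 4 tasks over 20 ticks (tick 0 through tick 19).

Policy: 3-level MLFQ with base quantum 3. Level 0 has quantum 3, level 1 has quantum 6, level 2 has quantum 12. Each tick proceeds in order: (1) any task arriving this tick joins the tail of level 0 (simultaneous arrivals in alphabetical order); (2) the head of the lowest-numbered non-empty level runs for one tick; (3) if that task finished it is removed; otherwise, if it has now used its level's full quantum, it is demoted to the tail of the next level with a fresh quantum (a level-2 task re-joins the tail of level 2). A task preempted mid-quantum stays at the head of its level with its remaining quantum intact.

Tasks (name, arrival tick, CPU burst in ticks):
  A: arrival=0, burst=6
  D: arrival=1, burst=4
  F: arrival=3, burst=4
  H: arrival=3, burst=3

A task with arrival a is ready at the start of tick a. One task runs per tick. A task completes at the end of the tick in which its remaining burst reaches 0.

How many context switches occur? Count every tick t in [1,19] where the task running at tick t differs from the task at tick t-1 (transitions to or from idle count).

context switches = 7

t=0: L0/L1/L2 = A/-/- → run A
t=1: L0/L1/L2 = AD/-/- → run A
t=2: L0/L1/L2 = AD/-/- → run A
t=3: L0/L1/L2 = DFH/A/- → run D
t=4: L0/L1/L2 = DFH/A/- → run D
t=5: L0/L1/L2 = DFH/A/- → run D
t=6: L0/L1/L2 = FH/AD/- → run F
t=7: L0/L1/L2 = FH/AD/- → run F
t=8: L0/L1/L2 = FH/AD/- → run F
t=9: L0/L1/L2 = H/ADF/- → run H
t=10: L0/L1/L2 = H/ADF/- → run H
t=11: L0/L1/L2 = H/ADF/- → run H
t=12: L0/L1/L2 = -/ADF/- → run A
t=13: L0/L1/L2 = -/ADF/- → run A
t=14: L0/L1/L2 = -/ADF/- → run A
t=15: L0/L1/L2 = -/DF/- → run D
t=16: L0/L1/L2 = -/F/- → run F
t=17: (idle)
t=18: (idle)
t=19: (idle)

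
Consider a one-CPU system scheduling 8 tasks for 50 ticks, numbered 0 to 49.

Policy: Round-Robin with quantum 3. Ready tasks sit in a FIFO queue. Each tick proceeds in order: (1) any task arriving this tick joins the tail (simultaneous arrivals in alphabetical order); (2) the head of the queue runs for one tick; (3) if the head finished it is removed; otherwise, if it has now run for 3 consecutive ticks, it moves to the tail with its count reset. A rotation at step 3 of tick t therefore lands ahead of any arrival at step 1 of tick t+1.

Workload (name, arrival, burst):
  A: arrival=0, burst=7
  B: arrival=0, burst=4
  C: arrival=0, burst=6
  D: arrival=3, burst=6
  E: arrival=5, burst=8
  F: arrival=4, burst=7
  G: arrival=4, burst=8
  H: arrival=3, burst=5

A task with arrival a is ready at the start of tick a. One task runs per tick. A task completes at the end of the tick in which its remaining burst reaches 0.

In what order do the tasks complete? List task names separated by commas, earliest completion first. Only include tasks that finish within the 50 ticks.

t=0: queue=[A,B,C] q_used=0 → run A
t=1: queue=[A,B,C] q_used=1 → run A
t=2: queue=[A,B,C] q_used=2 → run A
t=3: queue=[B,C,A,D,H] q_used=0 → run B
t=4: queue=[B,C,A,D,H,F,G] q_used=1 → run B
t=5: queue=[B,C,A,D,H,F,G,E] q_used=2 → run B
t=6: queue=[C,A,D,H,F,G,E,B] q_used=0 → run C
t=7: queue=[C,A,D,H,F,G,E,B] q_used=1 → run C
t=8: queue=[C,A,D,H,F,G,E,B] q_used=2 → run C
t=9: queue=[A,D,H,F,G,E,B,C] q_used=0 → run A
t=10: queue=[A,D,H,F,G,E,B,C] q_used=1 → run A
t=11: queue=[A,D,H,F,G,E,B,C] q_used=2 → run A
t=12: queue=[D,H,F,G,E,B,C,A] q_used=0 → run D
t=13: queue=[D,H,F,G,E,B,C,A] q_used=1 → run D
t=14: queue=[D,H,F,G,E,B,C,A] q_used=2 → run D
t=15: queue=[H,F,G,E,B,C,A,D] q_used=0 → run H
t=16: queue=[H,F,G,E,B,C,A,D] q_used=1 → run H
t=17: queue=[H,F,G,E,B,C,A,D] q_used=2 → run H
t=18: queue=[F,G,E,B,C,A,D,H] q_used=0 → run F
t=19: queue=[F,G,E,B,C,A,D,H] q_used=1 → run F
t=20: queue=[F,G,E,B,C,A,D,H] q_used=2 → run F
t=21: queue=[G,E,B,C,A,D,H,F] q_used=0 → run G
t=22: queue=[G,E,B,C,A,D,H,F] q_used=1 → run G
t=23: queue=[G,E,B,C,A,D,H,F] q_used=2 → run G
t=24: queue=[E,B,C,A,D,H,F,G] q_used=0 → run E
t=25: queue=[E,B,C,A,D,H,F,G] q_used=1 → run E
t=26: queue=[E,B,C,A,D,H,F,G] q_used=2 → run E
t=27: queue=[B,C,A,D,H,F,G,E] q_used=0 → run B
t=28: queue=[C,A,D,H,F,G,E] q_used=0 → run C
t=29: queue=[C,A,D,H,F,G,E] q_used=1 → run C
t=30: queue=[C,A,D,H,F,G,E] q_used=2 → run C
t=31: queue=[A,D,H,F,G,E] q_used=0 → run A
t=32: queue=[D,H,F,G,E] q_used=0 → run D
t=33: queue=[D,H,F,G,E] q_used=1 → run D
t=34: queue=[D,H,F,G,E] q_used=2 → run D
t=35: queue=[H,F,G,E] q_used=0 → run H
t=36: queue=[H,F,G,E] q_used=1 → run H
t=37: queue=[F,G,E] q_used=0 → run F
t=38: queue=[F,G,E] q_used=1 → run F
t=39: queue=[F,G,E] q_used=2 → run F
t=40: queue=[G,E,F] q_used=0 → run G
t=41: queue=[G,E,F] q_used=1 → run G
t=42: queue=[G,E,F] q_used=2 → run G
t=43: queue=[E,F,G] q_used=0 → run E
t=44: queue=[E,F,G] q_used=1 → run E
t=45: queue=[E,F,G] q_used=2 → run E
t=46: queue=[F,G,E] q_used=0 → run F
t=47: queue=[G,E] q_used=0 → run G
t=48: queue=[G,E] q_used=1 → run G
t=49: queue=[E] q_used=0 → run E

completion order = B, C, A, D, H, F, G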